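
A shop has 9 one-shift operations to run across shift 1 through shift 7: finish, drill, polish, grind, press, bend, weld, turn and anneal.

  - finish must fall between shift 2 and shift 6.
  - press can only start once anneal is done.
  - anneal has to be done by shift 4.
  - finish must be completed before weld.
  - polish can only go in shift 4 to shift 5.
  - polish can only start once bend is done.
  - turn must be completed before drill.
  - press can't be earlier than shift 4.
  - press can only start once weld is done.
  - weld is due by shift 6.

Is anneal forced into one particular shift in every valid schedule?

anneal can be shift 1 (e.g. press -> shift 4; turn -> shift 1; anneal -> shift 1; bend -> shift 1; polish -> shift 4; weld -> shift 3; drill -> shift 2; finish -> shift 2; grind -> shift 1) or shift 2 (e.g. finish -> shift 2; drill -> shift 2; press -> shift 4; turn -> shift 1; bend -> shift 1; anneal -> shift 2; polish -> shift 4; weld -> shift 3; grind -> shift 1).

No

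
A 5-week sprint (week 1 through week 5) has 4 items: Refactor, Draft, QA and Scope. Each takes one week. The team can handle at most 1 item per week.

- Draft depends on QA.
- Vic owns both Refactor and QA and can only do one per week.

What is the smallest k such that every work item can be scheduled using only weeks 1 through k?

The precedence chain requires at least 2 distinct weeks.
With at most 1 per week and 4 work items, at least 4 weeks are needed.
4 works (last occupied week: week 4): for example Scope -> week 4; QA -> week 1; Draft -> week 2; Refactor -> week 3.

4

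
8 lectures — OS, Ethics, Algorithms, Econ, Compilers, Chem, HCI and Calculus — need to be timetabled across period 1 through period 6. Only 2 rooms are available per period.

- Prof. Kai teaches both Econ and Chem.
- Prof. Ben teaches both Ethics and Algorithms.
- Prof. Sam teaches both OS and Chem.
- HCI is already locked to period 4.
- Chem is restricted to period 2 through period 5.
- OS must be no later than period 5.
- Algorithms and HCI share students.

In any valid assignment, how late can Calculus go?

Calculus at period 6 is achievable: HCI=period 4, Compilers=period 3, Calculus=period 6, OS=period 1, Chem=period 2, Econ=period 3, Ethics=period 1, Algorithms=period 2.

period 6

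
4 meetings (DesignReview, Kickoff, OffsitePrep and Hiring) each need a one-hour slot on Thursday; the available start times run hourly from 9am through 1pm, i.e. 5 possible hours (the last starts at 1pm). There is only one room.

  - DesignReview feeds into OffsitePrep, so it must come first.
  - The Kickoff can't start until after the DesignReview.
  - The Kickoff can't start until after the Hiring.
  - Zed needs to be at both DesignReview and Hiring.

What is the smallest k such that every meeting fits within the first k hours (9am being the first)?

The precedence chain requires at least 2 distinct hours.
With at most 1 per hour and 4 meetings, at least 4 hours are needed.
4 works (last occupied hour: 12pm): for example OffsitePrep -> 12pm; Kickoff -> 11am; Hiring -> 10am; DesignReview -> 9am.

4 hours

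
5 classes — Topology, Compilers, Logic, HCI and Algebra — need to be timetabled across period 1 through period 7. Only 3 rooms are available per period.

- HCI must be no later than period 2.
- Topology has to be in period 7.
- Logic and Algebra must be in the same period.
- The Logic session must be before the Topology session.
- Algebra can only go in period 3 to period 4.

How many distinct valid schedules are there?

Splitting on Logic: it can be period 3 (14), period 4 (14). Listing each branch's schedules as (Topology, Compilers, HCI, Algebra) by period number:
Logic=period 3: (7,1,1,3) (7,1,2,3) (7,2,1,3) (7,2,2,3) (7,3,1,3) (7,3,2,3) (7,4,1,3) (7,4,2,3) (7,5,1,3) (7,5,2,3) (7,6,1,3) (7,6,2,3) (7,7,1,3) (7,7,2,3) — 14.
Logic=period 4: (7,1,1,4) (7,1,2,4) (7,2,1,4) (7,2,2,4) (7,3,1,4) (7,3,2,4) (7,4,1,4) (7,4,2,4) (7,5,1,4) (7,5,2,4) (7,6,1,4) (7,6,2,4) (7,7,1,4) (7,7,2,4) — 14.
Summing: 14 + 14 = 28.

28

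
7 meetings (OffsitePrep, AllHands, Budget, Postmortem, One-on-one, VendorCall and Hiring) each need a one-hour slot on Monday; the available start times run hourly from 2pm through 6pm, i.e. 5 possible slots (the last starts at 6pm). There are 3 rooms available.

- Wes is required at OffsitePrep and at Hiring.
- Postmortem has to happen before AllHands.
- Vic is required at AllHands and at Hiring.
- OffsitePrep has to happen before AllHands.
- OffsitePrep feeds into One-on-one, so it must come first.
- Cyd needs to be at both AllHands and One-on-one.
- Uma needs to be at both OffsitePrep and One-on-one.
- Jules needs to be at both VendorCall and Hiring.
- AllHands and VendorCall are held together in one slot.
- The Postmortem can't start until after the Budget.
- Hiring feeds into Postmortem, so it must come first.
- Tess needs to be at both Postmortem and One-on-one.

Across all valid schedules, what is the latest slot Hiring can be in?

Downstream work caps Hiring at 4pm.
Hiring at 4pm is achievable: Budget -> 2pm, Postmortem -> 5pm, One-on-one -> 3pm, OffsitePrep -> 2pm, VendorCall -> 6pm, AllHands -> 6pm, Hiring -> 4pm.

4pm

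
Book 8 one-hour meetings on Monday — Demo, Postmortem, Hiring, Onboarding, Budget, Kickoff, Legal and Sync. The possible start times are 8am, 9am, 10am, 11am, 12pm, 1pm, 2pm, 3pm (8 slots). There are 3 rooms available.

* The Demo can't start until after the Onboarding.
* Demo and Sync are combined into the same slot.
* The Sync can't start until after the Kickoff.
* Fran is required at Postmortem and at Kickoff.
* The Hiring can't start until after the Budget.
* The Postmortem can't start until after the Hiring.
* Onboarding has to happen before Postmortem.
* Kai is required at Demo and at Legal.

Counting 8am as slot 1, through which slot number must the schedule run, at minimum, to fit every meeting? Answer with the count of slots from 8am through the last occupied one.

3

The precedence chain requires at least 3 distinct slots.
With at most 3 per slot and 8 meetings, at least 3 slots are needed.
3 works (last occupied slot: 10am): for example Onboarding in 8am; Postmortem in 10am; Kickoff in 8am; Sync in 9am; Demo in 9am; Legal in 10am; Budget in 8am; Hiring in 9am.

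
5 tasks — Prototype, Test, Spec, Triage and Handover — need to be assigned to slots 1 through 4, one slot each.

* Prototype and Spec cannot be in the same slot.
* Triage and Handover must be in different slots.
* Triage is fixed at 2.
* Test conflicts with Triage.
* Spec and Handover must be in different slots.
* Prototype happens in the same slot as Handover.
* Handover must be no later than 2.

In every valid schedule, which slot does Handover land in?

1

Handover's window is 1–2.
Triage is fixed at 2, and Handover can't share a slot with Triage.
So Handover must be 1.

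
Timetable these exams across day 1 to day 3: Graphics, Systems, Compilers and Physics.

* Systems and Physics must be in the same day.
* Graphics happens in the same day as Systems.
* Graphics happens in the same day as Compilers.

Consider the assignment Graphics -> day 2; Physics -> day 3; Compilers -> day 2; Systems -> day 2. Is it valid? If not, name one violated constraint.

No — it violates: Systems and Physics must be in the same day

Graphics happens in the same day as Compilers — holds.
Systems and Physics must be in the same day — violated.
Graphics happens in the same day as Systems — holds.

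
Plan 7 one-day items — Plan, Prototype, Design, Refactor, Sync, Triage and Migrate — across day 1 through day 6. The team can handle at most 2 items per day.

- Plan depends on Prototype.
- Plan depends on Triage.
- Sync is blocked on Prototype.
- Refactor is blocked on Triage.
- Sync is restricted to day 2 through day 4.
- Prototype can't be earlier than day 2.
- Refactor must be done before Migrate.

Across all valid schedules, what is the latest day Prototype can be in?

Prototype is available from day 2; downstream work caps Prototype at day 3.
Prototype at day 3 is achievable: Sync in day 4; Refactor in day 2; Plan in day 4; Migrate in day 3; Triage in day 1; Design in day 1; Prototype in day 3.

day 3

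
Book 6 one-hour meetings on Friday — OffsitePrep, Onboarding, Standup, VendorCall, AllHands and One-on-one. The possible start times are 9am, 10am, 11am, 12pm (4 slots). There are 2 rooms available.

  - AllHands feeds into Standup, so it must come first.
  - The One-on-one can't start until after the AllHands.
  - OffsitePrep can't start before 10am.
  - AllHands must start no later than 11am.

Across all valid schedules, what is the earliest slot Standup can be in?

10am

Precedence pushes Standup to at least 10am.
Standup at 10am is achievable: Standup -> 10am, AllHands -> 9am, OffsitePrep -> 10am, Onboarding -> 9am, One-on-one -> 11am, VendorCall -> 11am.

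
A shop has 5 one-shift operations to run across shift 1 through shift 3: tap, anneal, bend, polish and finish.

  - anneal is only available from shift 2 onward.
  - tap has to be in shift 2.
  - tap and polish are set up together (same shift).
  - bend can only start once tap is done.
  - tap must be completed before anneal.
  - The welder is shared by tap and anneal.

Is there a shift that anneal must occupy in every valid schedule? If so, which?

anneal's window is shift 2–shift 3.
tap is fixed at shift 2, and anneal can't share a shift with tap.
So anneal must be shift 3.

shift 3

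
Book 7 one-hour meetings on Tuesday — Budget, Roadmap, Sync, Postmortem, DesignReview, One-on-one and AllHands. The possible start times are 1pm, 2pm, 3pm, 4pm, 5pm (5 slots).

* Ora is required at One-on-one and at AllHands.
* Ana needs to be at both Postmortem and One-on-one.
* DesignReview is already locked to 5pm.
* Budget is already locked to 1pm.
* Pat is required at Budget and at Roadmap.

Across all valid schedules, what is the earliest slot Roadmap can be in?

2pm

Roadmap at 2pm is achievable: AllHands in 1pm; Budget in 1pm; Postmortem in 1pm; One-on-one in 2pm; Roadmap in 2pm; Sync in 1pm; DesignReview in 5pm.
Nothing earlier works — the conflict constraints rule out every slot before 2pm.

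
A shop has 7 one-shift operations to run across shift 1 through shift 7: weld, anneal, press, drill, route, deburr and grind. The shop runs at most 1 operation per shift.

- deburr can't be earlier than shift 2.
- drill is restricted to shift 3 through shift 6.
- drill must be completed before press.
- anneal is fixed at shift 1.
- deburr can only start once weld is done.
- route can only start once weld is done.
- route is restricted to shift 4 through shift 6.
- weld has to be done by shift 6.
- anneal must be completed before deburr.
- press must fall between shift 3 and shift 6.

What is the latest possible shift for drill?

Drill is available from shift 3; drill's own window allows nothing later than shift 6; downstream work caps drill at shift 5.
drill at shift 5 is achievable: grind in shift 7, weld in shift 2, deburr in shift 3, anneal in shift 1, press in shift 6, route in shift 4, drill in shift 5.

shift 5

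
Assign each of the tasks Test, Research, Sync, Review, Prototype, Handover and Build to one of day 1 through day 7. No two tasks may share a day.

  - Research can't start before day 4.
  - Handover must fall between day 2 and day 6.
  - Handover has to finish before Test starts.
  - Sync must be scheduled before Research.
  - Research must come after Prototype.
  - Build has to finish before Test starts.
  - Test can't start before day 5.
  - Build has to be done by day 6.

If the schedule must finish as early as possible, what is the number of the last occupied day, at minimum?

The precedence chain requires at least 2 distinct days.
With at most 1 per day and 7 tasks, at least 7 days are needed.
Test can't be placed before day 5, so the schedule must run through at least day 5.
7 works (last occupied day: day 7): for example Handover in day 2, Sync in day 3, Test in day 5, Research in day 6, Prototype in day 4, Build in day 1, Review in day 7.

7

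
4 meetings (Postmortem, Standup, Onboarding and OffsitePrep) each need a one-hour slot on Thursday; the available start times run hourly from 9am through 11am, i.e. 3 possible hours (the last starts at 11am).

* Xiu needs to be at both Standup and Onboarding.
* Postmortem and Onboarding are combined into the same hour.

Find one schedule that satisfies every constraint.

Standup=10am; Postmortem=9am; Onboarding=9am; OffsitePrep=9am

Checking: Standup(10am) != Onboarding(9am); Postmortem = Onboarding = 9am.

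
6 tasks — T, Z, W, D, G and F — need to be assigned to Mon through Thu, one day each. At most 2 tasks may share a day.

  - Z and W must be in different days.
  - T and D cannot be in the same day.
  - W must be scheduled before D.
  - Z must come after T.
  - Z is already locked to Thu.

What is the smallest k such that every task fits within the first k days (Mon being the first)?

4

The precedence chain requires at least 2 distinct days.
With at most 2 per day and 6 tasks, at least 3 days are needed.
Z can't be placed before Thu — that is day 4 counting from Mon — so the schedule must run through at least 4 days.
4 works (last occupied day: Thu): for example D=Tue; W=Mon; Z=Thu; G=Tue; T=Mon; F=Wed.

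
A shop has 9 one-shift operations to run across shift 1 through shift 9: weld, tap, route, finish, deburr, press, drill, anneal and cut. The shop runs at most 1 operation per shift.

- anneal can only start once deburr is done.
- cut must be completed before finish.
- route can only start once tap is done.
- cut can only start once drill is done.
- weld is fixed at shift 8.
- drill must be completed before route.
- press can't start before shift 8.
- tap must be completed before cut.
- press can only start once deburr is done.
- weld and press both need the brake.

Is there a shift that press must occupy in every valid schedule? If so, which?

shift 9

press's window is shift 8–shift 9.
weld is fixed at shift 8, and press can't share a shift with weld.
So press must be shift 9.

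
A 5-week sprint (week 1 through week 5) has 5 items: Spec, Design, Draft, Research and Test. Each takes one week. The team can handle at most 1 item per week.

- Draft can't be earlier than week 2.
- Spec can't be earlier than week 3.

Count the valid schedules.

Splitting on Spec: it can be week 3 (18), week 4 (18), week 5 (18). Listing each branch's schedules as (Design, Draft, Research, Test) by week number:
Spec=week 3: (1,2,4,5) (1,2,5,4) (1,4,2,5) (1,4,5,2) (1,5,2,4) (1,5,4,2) (2,4,1,5) (2,4,5,1) (2,5,1,4) (2,5,4,1) (4,2,1,5) (4,2,5,1) (4,5,1,2) (4,5,2,1) (5,2,1,4) (5,2,4,1) (5,4,1,2) (5,4,2,1) — 18.
Spec=week 4: (1,2,3,5) (1,2,5,3) (1,3,2,5) (1,3,5,2) (1,5,2,3) (1,5,3,2) (2,3,1,5) (2,3,5,1) (2,5,1,3) (2,5,3,1) (3,2,1,5) (3,2,5,1) (3,5,1,2) (3,5,2,1) (5,2,1,3) (5,2,3,1) (5,3,1,2) (5,3,2,1) — 18.
Spec=week 5: (1,2,3,4) (1,2,4,3) (1,3,2,4) (1,3,4,2) (1,4,2,3) (1,4,3,2) (2,3,1,4) (2,3,4,1) (2,4,1,3) (2,4,3,1) (3,2,1,4) (3,2,4,1) (3,4,1,2) (3,4,2,1) (4,2,1,3) (4,2,3,1) (4,3,1,2) (4,3,2,1) — 18.
Summing: 18 + 18 + 18 = 54.

54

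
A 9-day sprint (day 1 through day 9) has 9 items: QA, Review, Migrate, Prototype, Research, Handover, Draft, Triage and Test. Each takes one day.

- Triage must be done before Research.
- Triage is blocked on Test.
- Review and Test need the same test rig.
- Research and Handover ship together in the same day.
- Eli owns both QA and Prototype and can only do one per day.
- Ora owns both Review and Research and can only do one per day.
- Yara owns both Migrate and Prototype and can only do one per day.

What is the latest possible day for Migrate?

Migrate at day 9 is achievable: Draft -> day 1; Research -> day 3; Review -> day 2; Prototype -> day 2; Handover -> day 3; Migrate -> day 9; Test -> day 1; QA -> day 1; Triage -> day 2.

day 9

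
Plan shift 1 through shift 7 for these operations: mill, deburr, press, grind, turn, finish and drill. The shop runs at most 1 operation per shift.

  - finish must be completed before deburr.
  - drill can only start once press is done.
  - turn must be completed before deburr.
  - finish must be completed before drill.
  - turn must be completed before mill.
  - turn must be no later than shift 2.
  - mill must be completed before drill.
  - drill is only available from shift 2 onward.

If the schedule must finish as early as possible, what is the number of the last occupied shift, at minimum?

7

The precedence chain requires at least 3 distinct shifts.
With at most 1 per shift and 7 operations, at least 7 shifts are needed.
7 works (last occupied shift: shift 7): for example drill -> shift 5, grind -> shift 7, mill -> shift 2, finish -> shift 3, press -> shift 4, turn -> shift 1, deburr -> shift 6.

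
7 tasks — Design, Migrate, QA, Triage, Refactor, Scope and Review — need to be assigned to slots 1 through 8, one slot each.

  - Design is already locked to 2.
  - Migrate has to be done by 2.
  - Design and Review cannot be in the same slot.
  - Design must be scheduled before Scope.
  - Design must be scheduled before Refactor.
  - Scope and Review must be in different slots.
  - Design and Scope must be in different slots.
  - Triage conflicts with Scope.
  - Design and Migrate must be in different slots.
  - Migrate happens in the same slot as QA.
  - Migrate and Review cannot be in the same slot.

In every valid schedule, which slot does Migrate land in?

Migrate's window is 1–2.
Design is fixed at 2, and Migrate can't share a slot with Design.
So Migrate must be 1.

1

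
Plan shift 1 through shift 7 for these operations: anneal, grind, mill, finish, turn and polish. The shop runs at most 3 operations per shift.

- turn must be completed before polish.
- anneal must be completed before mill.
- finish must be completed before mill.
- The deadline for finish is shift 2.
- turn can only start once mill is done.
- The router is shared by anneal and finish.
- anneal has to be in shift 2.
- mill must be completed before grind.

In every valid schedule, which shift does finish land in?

finish's window is shift 1–shift 2.
anneal is fixed at shift 2, and finish can't share a shift with anneal.
So finish must be shift 1.

shift 1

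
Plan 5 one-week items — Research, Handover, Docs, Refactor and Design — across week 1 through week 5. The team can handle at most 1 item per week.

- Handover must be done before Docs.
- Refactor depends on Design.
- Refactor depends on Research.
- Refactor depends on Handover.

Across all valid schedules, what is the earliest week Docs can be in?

Precedence pushes Docs to at least week 2.
Docs at week 2 is achievable: Docs in week 2; Design in week 4; Research in week 3; Refactor in week 5; Handover in week 1.

week 2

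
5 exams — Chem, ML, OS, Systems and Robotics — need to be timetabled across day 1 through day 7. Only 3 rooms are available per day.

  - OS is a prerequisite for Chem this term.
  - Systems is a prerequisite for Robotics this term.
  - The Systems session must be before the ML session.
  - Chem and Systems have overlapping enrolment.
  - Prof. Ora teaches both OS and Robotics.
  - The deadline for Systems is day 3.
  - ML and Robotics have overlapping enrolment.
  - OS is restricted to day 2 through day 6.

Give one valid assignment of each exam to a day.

Robotics -> day 3; ML -> day 2; OS -> day 2; Chem -> day 3; Systems -> day 1

Checking: Systems(day 1) before ML(day 2); OS(day 2) before Chem(day 3); Systems(day 1) before Robotics(day 3); Chem(day 3) != Systems(day 1); OS(day 2) != Robotics(day 3); ML(day 2) != Robotics(day 3); OS=day 2 in [day 2,day 6]; Systems=day 1 in [day 1,day 3]; max 2 per day (cap 3).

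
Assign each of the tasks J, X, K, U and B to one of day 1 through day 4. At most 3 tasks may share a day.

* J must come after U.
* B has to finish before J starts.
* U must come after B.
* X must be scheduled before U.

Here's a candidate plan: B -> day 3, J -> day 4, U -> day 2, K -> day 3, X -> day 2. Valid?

J must come after U — holds.
U must come after B — violated.
X must be scheduled before U — violated.
B has to finish before J starts — holds.
At most 3 tasks may share a day — holds.

Invalid. U must come after B.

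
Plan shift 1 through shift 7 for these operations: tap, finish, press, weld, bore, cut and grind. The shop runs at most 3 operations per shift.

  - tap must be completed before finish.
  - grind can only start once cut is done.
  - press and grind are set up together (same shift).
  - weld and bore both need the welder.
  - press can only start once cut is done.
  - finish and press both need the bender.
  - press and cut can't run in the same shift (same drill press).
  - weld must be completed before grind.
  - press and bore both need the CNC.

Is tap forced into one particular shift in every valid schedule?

No

tap can be shift 1 (e.g. press=shift 2; tap=shift 1; finish=shift 3; bore=shift 3; weld=shift 1; grind=shift 2; cut=shift 1) or shift 2 (e.g. press -> shift 2, cut -> shift 1, bore -> shift 3, tap -> shift 2, weld -> shift 1, finish -> shift 3, grind -> shift 2).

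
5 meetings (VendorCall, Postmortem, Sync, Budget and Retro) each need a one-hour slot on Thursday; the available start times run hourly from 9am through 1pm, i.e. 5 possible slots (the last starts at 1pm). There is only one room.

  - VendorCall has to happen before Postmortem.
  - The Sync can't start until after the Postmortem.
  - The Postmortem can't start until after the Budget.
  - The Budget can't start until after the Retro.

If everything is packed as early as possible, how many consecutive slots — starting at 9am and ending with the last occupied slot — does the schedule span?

The precedence chain requires at least 4 distinct slots.
With at most 1 per slot and 5 meetings, at least 5 slots are needed.
5 works (last occupied slot: 1pm): for example VendorCall -> 11am; Retro -> 9am; Budget -> 10am; Postmortem -> 12pm; Sync -> 1pm.

5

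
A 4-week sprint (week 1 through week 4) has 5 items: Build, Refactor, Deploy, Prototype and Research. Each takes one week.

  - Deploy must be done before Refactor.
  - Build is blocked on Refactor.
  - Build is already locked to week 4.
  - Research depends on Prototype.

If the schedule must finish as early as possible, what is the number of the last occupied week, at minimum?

week 4

The precedence chain requires at least 3 distinct weeks.
Build can't be placed before week 4, so the schedule must run through at least week 4.
4 works (last occupied week: week 4): for example Deploy=week 1; Prototype=week 1; Refactor=week 2; Research=week 2; Build=week 4.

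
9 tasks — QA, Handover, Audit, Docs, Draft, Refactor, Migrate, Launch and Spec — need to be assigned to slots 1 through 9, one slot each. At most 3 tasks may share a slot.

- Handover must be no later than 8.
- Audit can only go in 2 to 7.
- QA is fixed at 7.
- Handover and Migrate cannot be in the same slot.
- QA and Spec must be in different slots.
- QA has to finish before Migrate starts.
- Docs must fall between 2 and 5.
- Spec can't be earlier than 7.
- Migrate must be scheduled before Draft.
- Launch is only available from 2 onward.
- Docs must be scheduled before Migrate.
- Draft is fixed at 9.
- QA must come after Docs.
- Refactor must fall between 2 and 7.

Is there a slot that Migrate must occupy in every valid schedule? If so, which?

8

QA is fixed at 7 and must come before Migrate, so Migrate is at least 8.
Draft is fixed at 9 and must come after Migrate, so Migrate is at most 8.
So Migrate must be 8.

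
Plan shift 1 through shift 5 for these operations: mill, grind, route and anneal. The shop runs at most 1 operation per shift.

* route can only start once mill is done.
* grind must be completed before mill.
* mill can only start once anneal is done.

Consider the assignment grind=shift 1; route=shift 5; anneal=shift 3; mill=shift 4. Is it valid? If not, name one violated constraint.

The shop runs at most 1 operation per shift — holds.
route can only start once mill is done — holds.
mill can only start once anneal is done — holds.
grind must be completed before mill — holds.

Yes, all constraints hold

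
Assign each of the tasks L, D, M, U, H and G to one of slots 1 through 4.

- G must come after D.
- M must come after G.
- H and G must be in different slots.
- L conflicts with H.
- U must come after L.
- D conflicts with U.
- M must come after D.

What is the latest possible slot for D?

Downstream work caps D at 2.
D at 2 is achievable: M=4; G=3; U=3; H=2; L=1; D=2.

2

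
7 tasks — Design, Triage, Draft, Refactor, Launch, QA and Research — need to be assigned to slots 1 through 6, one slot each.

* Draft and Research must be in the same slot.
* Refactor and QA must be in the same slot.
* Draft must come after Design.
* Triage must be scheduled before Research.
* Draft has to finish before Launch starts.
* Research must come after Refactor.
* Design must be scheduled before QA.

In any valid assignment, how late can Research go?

5

Precedence pushes Research to at least 3; Research must be in the same slot as Draft, which can't be after 5, so Research is at most 5.
Research at 5 is achievable: Design in 1, QA in 2, Research in 5, Triage in 1, Draft in 5, Launch in 6, Refactor in 2.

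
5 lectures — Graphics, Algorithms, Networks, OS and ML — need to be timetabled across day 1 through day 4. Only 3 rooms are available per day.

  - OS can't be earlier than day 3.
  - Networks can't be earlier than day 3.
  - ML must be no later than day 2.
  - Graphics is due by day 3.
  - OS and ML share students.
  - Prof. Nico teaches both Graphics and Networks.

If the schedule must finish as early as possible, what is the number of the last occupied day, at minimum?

3

With at most 3 per day and 5 lectures, at least 2 days are needed.
Networks can't be placed before day 3, so the schedule must run through at least day 3.
3 works (last occupied day: day 3): for example ML=day 1, Graphics=day 1, Networks=day 3, Algorithms=day 1, OS=day 3.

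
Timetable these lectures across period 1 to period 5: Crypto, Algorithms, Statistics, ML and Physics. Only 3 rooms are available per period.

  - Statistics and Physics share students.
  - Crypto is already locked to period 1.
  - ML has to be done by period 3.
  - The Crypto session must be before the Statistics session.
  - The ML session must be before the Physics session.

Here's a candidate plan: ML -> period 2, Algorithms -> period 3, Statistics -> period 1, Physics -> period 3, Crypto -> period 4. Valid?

No — it violates: The Crypto session must be before the Statistics session

ML has to be done by period 3 — holds.
The ML session must be before the Physics session — holds.
Statistics and Physics share students — holds.
Crypto is already locked to period 1 — violated.
The Crypto session must be before the Statistics session — violated.
Only 3 rooms are available per period — holds.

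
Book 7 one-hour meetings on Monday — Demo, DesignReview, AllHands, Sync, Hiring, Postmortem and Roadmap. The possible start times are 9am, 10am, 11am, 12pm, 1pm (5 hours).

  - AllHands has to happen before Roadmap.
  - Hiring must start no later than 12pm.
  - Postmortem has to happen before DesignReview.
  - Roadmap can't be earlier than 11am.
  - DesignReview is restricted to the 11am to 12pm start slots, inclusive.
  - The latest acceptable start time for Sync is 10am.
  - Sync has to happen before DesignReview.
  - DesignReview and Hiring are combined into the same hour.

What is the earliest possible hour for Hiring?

Hiring must be in the same hour as DesignReview, which can't be before 11am, so Hiring is at least 11am; Hiring's own window allows nothing later than 12pm.
Hiring at 11am is achievable: Postmortem in 9am; Demo in 9am; DesignReview in 11am; Hiring in 11am; Sync in 9am; AllHands in 9am; Roadmap in 11am.

11am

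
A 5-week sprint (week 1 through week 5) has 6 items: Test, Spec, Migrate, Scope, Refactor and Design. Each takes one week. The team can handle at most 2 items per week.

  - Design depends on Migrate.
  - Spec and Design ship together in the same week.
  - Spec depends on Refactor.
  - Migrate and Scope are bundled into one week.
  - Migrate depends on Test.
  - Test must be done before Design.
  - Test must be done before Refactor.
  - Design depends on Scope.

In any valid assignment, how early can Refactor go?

week 2

Precedence pushes Refactor to at least week 2; downstream work caps Refactor at week 4.
Refactor at week 2 is achievable: Test in week 1, Spec in week 4, Scope in week 3, Design in week 4, Migrate in week 3, Refactor in week 2.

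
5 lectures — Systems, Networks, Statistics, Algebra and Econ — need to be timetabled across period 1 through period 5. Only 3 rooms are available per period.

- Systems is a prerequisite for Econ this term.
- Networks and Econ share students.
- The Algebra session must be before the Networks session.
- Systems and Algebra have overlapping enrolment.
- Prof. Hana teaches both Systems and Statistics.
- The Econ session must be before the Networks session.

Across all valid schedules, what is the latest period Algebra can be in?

period 4

Downstream work caps Algebra at period 4.
Algebra at period 4 is achievable: Econ -> period 2; Algebra -> period 4; Networks -> period 5; Statistics -> period 2; Systems -> period 1.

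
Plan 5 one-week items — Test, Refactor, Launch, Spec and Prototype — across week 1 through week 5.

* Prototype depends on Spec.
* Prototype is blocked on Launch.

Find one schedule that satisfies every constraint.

Spec -> week 1, Refactor -> week 1, Prototype -> week 2, Launch -> week 1, Test -> week 1

Checking: Spec(week 1) before Prototype(week 2); Launch(week 1) before Prototype(week 2).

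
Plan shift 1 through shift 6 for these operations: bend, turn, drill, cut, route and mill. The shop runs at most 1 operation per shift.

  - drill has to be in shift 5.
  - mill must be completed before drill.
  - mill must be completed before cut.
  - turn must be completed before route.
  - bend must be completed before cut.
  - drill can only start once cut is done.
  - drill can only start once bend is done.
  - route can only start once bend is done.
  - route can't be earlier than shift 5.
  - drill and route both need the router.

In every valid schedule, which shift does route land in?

route's window is shift 5–shift 6.
drill is fixed at shift 5, and route can't share a shift with drill.
So route must be shift 6.

shift 6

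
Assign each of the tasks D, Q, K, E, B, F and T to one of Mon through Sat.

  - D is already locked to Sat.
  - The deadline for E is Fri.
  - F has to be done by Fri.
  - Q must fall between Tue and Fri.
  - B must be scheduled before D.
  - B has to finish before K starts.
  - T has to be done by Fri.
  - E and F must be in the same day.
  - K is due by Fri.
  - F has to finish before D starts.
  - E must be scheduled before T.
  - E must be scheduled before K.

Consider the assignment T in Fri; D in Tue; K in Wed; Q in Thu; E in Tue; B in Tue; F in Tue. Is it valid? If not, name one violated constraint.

No. D is already locked to Sat is not satisfied.

B must be scheduled before D — violated.
E must be scheduled before K — holds.
T has to be done by Fri — holds.
E and F must be in the same day — holds.
F has to finish before D starts — violated.
F has to be done by Fri — holds.
K is due by Fri — holds.
Q must fall between Tue and Fri — holds.
B has to finish before K starts — holds.
E must be scheduled before T — holds.
The deadline for E is Fri — holds.
D is already locked to Sat — violated.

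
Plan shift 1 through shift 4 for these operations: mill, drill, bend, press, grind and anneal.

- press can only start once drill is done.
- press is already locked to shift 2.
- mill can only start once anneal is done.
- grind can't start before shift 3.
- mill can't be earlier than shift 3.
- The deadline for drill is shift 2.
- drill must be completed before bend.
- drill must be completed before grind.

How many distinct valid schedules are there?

30

Splitting on mill: it can be shift 3 (12), shift 4 (18). Listing each branch's schedules as (drill, bend, press, grind, anneal) by shift number:
mill=shift 3: (1,2,2,3,1) (1,2,2,3,2) (1,2,2,4,1) (1,2,2,4,2) (1,3,2,3,1) (1,3,2,3,2) (1,3,2,4,1) (1,3,2,4,2) (1,4,2,3,1) (1,4,2,3,2) (1,4,2,4,1) (1,4,2,4,2) — 12.
mill=shift 4: (1,2,2,3,1) (1,2,2,3,2) (1,2,2,3,3) (1,2,2,4,1) (1,2,2,4,2) (1,2,2,4,3) (1,3,2,3,1) (1,3,2,3,2) (1,3,2,3,3) (1,3,2,4,1) (1,3,2,4,2) (1,3,2,4,3) (1,4,2,3,1) (1,4,2,3,2) (1,4,2,3,3) (1,4,2,4,1) (1,4,2,4,2) (1,4,2,4,3) — 18.
Summing: 12 + 18 = 30.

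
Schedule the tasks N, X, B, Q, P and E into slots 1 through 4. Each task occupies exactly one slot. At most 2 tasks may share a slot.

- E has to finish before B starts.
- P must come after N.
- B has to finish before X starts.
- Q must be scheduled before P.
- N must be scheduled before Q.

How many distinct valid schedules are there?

16

Splitting on N: it can be 1 (12), 2 (4). Listing each branch's schedules as (X, B, Q, P, E):
N=1: (3,2,2,3,1) (3,2,2,4,1) (3,2,3,4,1) (4,2,2,3,1) (4,2,2,4,1) (4,2,3,4,1) (4,3,2,3,1) (4,3,2,3,2) (4,3,2,4,1) (4,3,2,4,2) (4,3,3,4,1) (4,3,3,4,2) — 12.
N=2: (3,2,3,4,1) (4,2,3,4,1) (4,3,3,4,1) (4,3,3,4,2) — 4.
Summing: 12 + 4 = 16.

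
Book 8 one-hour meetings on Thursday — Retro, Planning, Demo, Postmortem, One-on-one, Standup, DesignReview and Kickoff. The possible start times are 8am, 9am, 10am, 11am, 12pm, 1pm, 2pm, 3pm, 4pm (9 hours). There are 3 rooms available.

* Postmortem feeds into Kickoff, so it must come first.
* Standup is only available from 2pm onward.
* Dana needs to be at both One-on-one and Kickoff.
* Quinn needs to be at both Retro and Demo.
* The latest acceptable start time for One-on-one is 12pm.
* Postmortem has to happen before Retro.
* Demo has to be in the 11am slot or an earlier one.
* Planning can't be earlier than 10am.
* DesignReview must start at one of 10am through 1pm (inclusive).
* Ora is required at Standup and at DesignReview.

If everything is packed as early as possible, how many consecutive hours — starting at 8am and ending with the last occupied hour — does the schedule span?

7 hours

The precedence chain requires at least 2 distinct hours.
With at most 3 per hour and 8 meetings, at least 3 hours are needed.
Standup can't be placed before 2pm — that is hour 7 counting from 8am — so the schedule must run through at least 7 hours.
7 works (last occupied hour: 2pm): for example Kickoff in 9am, Planning in 10am, One-on-one in 8am, DesignReview in 10am, Retro in 9am, Postmortem in 8am, Standup in 2pm, Demo in 8am.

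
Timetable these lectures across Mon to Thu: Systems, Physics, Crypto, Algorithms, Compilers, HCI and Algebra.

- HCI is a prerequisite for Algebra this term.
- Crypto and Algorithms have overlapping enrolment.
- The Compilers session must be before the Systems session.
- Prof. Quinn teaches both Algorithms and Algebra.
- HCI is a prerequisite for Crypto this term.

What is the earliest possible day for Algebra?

Tue

Precedence pushes Algebra to at least Tue.
Algebra at Tue is achievable: Algorithms -> Mon, Compilers -> Mon, Algebra -> Tue, Physics -> Mon, Crypto -> Tue, HCI -> Mon, Systems -> Tue.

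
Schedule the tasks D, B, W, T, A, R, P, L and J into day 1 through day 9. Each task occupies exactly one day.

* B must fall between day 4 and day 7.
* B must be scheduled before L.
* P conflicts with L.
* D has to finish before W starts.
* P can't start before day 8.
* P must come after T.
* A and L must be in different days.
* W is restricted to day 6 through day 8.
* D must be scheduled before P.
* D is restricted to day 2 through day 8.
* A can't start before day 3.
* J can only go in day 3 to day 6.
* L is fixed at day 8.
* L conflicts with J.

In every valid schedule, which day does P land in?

P's window is day 8–day 9.
L is fixed at day 8, and P can't share a day with L.
So P must be day 9.

day 9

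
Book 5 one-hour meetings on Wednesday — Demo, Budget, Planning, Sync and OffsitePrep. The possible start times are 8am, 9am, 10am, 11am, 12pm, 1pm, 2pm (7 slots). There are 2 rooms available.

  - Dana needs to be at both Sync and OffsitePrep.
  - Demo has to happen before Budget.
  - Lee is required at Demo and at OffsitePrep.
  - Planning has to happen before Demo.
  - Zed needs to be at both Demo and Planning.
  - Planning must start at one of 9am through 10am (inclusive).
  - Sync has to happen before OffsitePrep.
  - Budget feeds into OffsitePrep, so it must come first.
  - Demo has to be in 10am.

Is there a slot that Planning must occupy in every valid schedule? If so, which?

9am

Planning's window is 9am–10am.
Demo is fixed at 10am, and Planning can't share a slot with Demo.
So Planning must be 9am.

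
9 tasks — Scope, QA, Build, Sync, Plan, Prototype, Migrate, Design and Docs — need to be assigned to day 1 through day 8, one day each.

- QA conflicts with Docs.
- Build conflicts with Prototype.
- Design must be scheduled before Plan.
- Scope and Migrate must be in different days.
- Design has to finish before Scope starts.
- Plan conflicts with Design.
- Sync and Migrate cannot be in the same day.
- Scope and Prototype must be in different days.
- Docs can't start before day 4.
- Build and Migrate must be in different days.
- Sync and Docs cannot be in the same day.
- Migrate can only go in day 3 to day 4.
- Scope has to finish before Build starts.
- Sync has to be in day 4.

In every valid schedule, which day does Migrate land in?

day 3

Migrate's window is day 3–day 4.
Sync is fixed at day 4, and Migrate can't share a day with Sync.
So Migrate must be day 3.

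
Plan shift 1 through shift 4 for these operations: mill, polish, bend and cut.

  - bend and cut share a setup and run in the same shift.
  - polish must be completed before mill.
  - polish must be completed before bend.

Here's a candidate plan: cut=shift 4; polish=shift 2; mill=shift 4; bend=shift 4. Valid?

Yes, all constraints hold

polish must be completed before mill — holds.
bend and cut share a setup and run in the same shift — holds.
polish must be completed before bend — holds.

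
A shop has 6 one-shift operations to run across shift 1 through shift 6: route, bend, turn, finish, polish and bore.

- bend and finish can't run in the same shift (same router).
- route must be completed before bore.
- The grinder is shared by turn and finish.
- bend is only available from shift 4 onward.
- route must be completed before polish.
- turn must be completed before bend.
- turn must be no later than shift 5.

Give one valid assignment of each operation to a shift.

bore in shift 2, finish in shift 2, polish in shift 2, bend in shift 4, turn in shift 1, route in shift 1

Checking: route(shift 1) before polish(shift 2); route(shift 1) before bore(shift 2); turn(shift 1) before bend(shift 4); bend(shift 4) != finish(shift 2); turn(shift 1) != finish(shift 2); turn=shift 1 in [shift 1,shift 5]; bend=shift 4 in [shift 4,shift 6].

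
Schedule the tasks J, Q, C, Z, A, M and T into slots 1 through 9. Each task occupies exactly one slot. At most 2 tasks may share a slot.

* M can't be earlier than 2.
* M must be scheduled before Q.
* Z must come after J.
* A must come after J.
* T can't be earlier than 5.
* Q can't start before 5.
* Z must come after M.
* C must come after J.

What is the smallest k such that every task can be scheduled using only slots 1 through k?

5 slots

The precedence chain requires at least 2 distinct slots.
With at most 2 per slot and 7 tasks, at least 4 slots are needed.
Q can't be placed before 5, so the schedule must run through at least slot 5.
5 works (last occupied slot: 5): for example C in 2; M in 2; T in 5; Z in 3; Q in 5; A in 3; J in 1.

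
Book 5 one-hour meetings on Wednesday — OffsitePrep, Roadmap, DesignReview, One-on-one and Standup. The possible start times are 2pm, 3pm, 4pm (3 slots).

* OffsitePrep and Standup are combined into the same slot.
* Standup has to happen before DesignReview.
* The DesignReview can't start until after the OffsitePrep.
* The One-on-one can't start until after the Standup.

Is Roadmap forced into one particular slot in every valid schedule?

No

Roadmap can be 2pm (e.g. DesignReview -> 3pm; OffsitePrep -> 2pm; Standup -> 2pm; Roadmap -> 2pm; One-on-one -> 3pm) or 3pm (e.g. OffsitePrep -> 2pm, One-on-one -> 3pm, DesignReview -> 3pm, Roadmap -> 3pm, Standup -> 2pm).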